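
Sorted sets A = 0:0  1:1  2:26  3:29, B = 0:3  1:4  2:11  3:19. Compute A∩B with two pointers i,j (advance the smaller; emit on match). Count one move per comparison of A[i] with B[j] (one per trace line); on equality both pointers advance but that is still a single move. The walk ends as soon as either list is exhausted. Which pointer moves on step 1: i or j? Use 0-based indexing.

i

i=0 j=0: 0<3, i++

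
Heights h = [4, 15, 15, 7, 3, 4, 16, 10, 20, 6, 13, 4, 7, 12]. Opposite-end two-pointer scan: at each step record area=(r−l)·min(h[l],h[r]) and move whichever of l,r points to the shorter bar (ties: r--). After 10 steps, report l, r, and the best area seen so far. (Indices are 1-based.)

l=6, r=9, best area=144

l=1 r=14: min(4,12)*13=52 best=52 *, l++
l=2 r=14: min(15,12)*12=144 best=144 *, r--
l=2 r=13: min(15,7)*11=77 best=144, r--
l=2 r=12: min(15,4)*10=40 best=144, r--
l=2 r=11: min(15,13)*9=117 best=144, r--
l=2 r=10: min(15,6)*8=48 best=144, r--
l=2 r=9: min(15,20)*7=105 best=144, l++
l=3 r=9: min(15,20)*6=90 best=144, l++
l=4 r=9: min(7,20)*5=35 best=144, l++
l=5 r=9: min(3,20)*4=12 best=144, l++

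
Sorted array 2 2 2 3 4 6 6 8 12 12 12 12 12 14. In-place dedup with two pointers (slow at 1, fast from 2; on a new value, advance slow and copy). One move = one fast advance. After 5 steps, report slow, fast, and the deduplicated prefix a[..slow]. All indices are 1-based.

slow=4, fast=7, prefix=[2, 3, 4, 6]

(s=1,f=2) a[fast]=2=a[slow] dup → fast++
(s=1,f=3) a[fast]=2=a[slow] dup → fast++
(s=1,f=4) a[fast]=3≠a[slow]=2 write a[2]=3 → slow++,fast++
(s=2,f=5) a[fast]=4≠a[slow]=3 write a[3]=4 → slow++,fast++
(s=3,f=6) a[fast]=6≠a[slow]=4 write a[4]=6 → slow++,fast++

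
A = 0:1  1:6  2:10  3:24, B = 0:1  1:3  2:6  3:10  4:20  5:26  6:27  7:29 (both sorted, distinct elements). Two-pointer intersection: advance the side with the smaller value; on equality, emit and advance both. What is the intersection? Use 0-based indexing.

i=0 j=0: 1==1 emit, i++,j++
i=1 j=1: 6>3, j++
i=1 j=2: 6==6 emit, i++,j++
i=2 j=3: 10==10 emit, i++,j++
i=3 j=4: 24>20, j++
i=3 j=5: 24<26, i++

intersection = [1, 6, 10]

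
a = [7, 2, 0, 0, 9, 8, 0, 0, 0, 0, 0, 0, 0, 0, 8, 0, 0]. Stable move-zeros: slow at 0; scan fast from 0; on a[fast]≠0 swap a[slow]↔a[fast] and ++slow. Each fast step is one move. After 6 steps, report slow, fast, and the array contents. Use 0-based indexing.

slow=4, fast=6, a=[7, 2, 9, 8, 0, 0, 0, 0, 0, 0, 0, 0, 0, 0, 8, 0, 0]

slow=0 fast=0: a[fast]=7≠0 swap→a[0]=7, slow++,fast++
slow=1 fast=1: a[fast]=2≠0 swap→a[1]=2, slow++,fast++
slow=2 fast=2: a[fast]=0, fast++
slow=2 fast=3: a[fast]=0, fast++
slow=2 fast=4: a[fast]=9≠0 swap→a[2]=9, slow++,fast++
slow=3 fast=5: a[fast]=8≠0 swap→a[3]=8, slow++,fast++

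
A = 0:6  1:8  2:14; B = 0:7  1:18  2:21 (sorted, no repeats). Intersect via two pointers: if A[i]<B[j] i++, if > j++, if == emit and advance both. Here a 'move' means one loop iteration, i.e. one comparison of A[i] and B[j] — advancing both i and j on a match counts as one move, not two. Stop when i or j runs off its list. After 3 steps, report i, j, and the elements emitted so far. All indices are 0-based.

i=0 j=0: 6<7, i++
i=1 j=0: 8>7, j++
i=1 j=1: 8<18, i++

i=2, j=1, emitted=[]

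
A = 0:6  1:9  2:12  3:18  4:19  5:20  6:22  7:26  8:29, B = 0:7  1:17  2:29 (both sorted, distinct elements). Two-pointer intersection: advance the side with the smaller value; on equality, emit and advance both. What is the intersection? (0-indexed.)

i=0 j=0: 6<7, i++
i=1 j=0: 9>7, j++
i=1 j=1: 9<17, i++
i=2 j=1: 12<17, i++
i=3 j=1: 18>17, j++
i=3 j=2: 18<29, i++
i=4 j=2: 19<29, i++
i=5 j=2: 20<29, i++
i=6 j=2: 22<29, i++
i=7 j=2: 26<29, i++
i=8 j=2: 29==29 emit, i++,j++

intersection = [29]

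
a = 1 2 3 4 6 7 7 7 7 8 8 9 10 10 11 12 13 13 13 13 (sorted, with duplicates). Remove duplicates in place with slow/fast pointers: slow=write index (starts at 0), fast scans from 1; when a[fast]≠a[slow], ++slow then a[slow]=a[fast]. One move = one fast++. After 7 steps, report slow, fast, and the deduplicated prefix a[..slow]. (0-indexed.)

slow=0 fast=1: a[fast]=2≠a[slow]=1 write a[1]=2, slow++,fast++
slow=1 fast=2: a[fast]=3≠a[slow]=2 write a[2]=3, slow++,fast++
slow=2 fast=3: a[fast]=4≠a[slow]=3 write a[3]=4, slow++,fast++
slow=3 fast=4: a[fast]=6≠a[slow]=4 write a[4]=6, slow++,fast++
slow=4 fast=5: a[fast]=7≠a[slow]=6 write a[5]=7, slow++,fast++
slow=5 fast=6: a[fast]=7=a[slow] dup, fast++
slow=5 fast=7: a[fast]=7=a[slow] dup, fast++

slow=5, fast=8, prefix=[1, 2, 3, 4, 6, 7]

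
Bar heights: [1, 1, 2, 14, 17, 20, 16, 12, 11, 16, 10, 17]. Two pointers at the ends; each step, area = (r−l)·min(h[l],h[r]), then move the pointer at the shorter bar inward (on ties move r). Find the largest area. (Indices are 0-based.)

max area = 119

l=0 r=11: min(1,17)*11=11 best=11 *, l++
l=1 r=11: min(1,17)*10=10 best=11, l++
l=2 r=11: min(2,17)*9=18 best=18 *, l++
l=3 r=11: min(14,17)*8=112 best=112 *, l++
l=4 r=11: min(17,17)*7=119 best=119 *, r--
l=4 r=10: min(17,10)*6=60 best=119, r--
l=4 r=9: min(17,16)*5=80 best=119, r--
l=4 r=8: min(17,11)*4=44 best=119, r--
l=4 r=7: min(17,12)*3=36 best=119, r--
l=4 r=6: min(17,16)*2=32 best=119, r--
l=4 r=5: min(17,20)*1=17 best=119, l++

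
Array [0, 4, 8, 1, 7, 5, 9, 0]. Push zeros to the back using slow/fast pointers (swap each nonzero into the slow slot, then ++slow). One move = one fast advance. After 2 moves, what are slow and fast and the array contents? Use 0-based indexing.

slow=0 fast=0: a[fast]=0, fast++
slow=0 fast=1: a[fast]=4≠0 swap→a[0]=4, slow++,fast++

slow=1, fast=2, a=[4, 0, 8, 1, 7, 5, 9, 0]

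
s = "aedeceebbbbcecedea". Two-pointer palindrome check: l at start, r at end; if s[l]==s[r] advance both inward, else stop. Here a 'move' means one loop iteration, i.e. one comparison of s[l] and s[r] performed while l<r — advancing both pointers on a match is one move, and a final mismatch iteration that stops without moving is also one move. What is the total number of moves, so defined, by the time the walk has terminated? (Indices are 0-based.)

7 moves

[0,17] 'a'=='a' → l++,r--
[1,16] 'e'=='e' → l++,r--
[2,15] 'd'=='d' → l++,r--
[3,14] 'e'=='e' → l++,r--
[4,13] 'c'=='c' → l++,r--
[5,12] 'e'=='e' → l++,r--
[6,11] 'e'!='c' → stop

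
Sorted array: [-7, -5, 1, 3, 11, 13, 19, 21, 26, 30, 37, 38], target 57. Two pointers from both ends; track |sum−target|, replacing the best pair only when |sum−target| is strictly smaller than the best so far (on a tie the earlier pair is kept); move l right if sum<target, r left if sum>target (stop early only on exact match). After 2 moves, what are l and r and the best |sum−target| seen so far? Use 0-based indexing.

l=2, r=11, best |Δ|=24

l=0 r=11: -7+38=31 d=26 *, l++
l=1 r=11: -5+38=33 d=24 *, l++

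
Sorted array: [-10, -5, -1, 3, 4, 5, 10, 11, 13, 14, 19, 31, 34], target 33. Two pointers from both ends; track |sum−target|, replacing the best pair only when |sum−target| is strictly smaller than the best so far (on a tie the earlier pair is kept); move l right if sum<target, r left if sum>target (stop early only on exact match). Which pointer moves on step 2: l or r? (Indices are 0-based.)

[0,12] -10+34=24 d=9 * → l++
[1,12] -5+34=29 d=4 * → l++

l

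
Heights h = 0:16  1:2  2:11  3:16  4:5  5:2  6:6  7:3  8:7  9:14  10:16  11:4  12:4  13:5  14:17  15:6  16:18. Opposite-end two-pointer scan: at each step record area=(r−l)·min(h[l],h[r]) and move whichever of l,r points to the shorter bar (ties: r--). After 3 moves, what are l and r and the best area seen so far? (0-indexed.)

[0,16] min(16,18)*16=256 best=256 * → l++
[1,16] min(2,18)*15=30 best=256 → l++
[2,16] min(11,18)*14=154 best=256 → l++

l=3, r=16, best area=256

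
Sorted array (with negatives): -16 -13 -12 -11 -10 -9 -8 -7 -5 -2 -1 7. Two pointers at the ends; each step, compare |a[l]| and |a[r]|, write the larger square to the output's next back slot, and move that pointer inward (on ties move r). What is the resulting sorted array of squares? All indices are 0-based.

[0,11] |-16|>|7| out[11]=256 → l++
[1,11] |-13|>|7| out[10]=169 → l++
[2,11] |-12|>|7| out[9]=144 → l++
[3,11] |-11|>|7| out[8]=121 → l++
[4,11] |-10|>|7| out[7]=100 → l++
[5,11] |-9|>|7| out[6]=81 → l++
[6,11] |-8|>|7| out[5]=64 → l++
[7,11] |-7|<=|7| out[4]=49 → r--
[7,10] |-7|>|-1| out[3]=49 → l++
[8,10] |-5|>|-1| out[2]=25 → l++
[9,10] |-2|>|-1| out[1]=4 → l++
[10,10] |-1|<=|-1| out[0]=1 → r--

[1, 4, 25, 49, 49, 64, 81, 100, 121, 144, 169, 256]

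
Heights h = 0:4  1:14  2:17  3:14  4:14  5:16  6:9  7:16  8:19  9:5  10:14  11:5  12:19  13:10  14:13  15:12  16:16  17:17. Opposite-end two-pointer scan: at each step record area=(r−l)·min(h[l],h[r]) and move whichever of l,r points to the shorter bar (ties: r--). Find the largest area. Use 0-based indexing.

max area = 255

[0,17] min(4,17)*17=68 best=68 * → l++
[1,17] min(14,17)*16=224 best=224 * → l++
[2,17] min(17,17)*15=255 best=255 * → r--
[2,16] min(17,16)*14=224 best=255 → r--
[2,15] min(17,12)*13=156 best=255 → r--
[2,14] min(17,13)*12=156 best=255 → r--
[2,13] min(17,10)*11=110 best=255 → r--
[2,12] min(17,19)*10=170 best=255 → l++
[3,12] min(14,19)*9=126 best=255 → l++
[4,12] min(14,19)*8=112 best=255 → l++
[5,12] min(16,19)*7=112 best=255 → l++
[6,12] min(9,19)*6=54 best=255 → l++
[7,12] min(16,19)*5=80 best=255 → l++
[8,12] min(19,19)*4=76 best=255 → r--
[8,11] min(19,5)*3=15 best=255 → r--
[8,10] min(19,14)*2=28 best=255 → r--
[8,9] min(19,5)*1=5 best=255 → r--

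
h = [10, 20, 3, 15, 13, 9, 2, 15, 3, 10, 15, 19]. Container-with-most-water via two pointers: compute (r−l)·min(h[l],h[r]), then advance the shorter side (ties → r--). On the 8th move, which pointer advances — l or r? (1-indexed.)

r

[1,12] min(10,19)*11=110 best=110 * → l++
[2,12] min(20,19)*10=190 best=190 * → r--
[2,11] min(20,15)*9=135 best=190 → r--
[2,10] min(20,10)*8=80 best=190 → r--
[2,9] min(20,3)*7=21 best=190 → r--
[2,8] min(20,15)*6=90 best=190 → r--
[2,7] min(20,2)*5=10 best=190 → r--
[2,6] min(20,9)*4=36 best=190 → r--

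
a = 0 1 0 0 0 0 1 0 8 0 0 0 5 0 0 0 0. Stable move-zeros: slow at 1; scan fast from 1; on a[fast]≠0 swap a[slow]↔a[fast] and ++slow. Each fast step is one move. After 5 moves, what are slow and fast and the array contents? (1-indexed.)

(s=1,f=1) a[fast]=0 → fast++
(s=1,f=2) a[fast]=1≠0 swap→a[1]=1 → slow++,fast++
(s=2,f=3) a[fast]=0 → fast++
(s=2,f=4) a[fast]=0 → fast++
(s=2,f=5) a[fast]=0 → fast++

slow=2, fast=6, a=[1, 0, 0, 0, 0, 0, 1, 0, 8, 0, 0, 0, 5, 0, 0, 0, 0]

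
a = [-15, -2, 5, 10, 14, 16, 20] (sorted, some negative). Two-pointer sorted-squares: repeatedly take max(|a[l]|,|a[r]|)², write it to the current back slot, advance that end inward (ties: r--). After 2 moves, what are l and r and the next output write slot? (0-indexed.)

l=0 r=6: |-15|<=|20| out[6]=400, r--
l=0 r=5: |-15|<=|16| out[5]=256, r--

l=0, r=4, next write slot=4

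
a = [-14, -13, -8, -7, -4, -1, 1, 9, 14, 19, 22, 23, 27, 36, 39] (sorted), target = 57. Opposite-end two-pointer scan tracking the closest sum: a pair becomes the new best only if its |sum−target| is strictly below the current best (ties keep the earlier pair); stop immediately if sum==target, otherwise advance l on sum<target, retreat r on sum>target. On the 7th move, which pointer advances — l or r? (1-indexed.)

[1,15] -14+39=25 d=32 * → l++
[2,15] -13+39=26 d=31 * → l++
[3,15] -8+39=31 d=26 * → l++
[4,15] -7+39=32 d=25 * → l++
[5,15] -4+39=35 d=22 * → l++
[6,15] -1+39=38 d=19 * → l++
[7,15] 1+39=40 d=17 * → l++

l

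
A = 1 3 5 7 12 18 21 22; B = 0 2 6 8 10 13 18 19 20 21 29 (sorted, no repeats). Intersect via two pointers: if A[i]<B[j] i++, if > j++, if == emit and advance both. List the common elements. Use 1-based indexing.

i=1 j=1: 1>0, j++
i=1 j=2: 1<2, i++
i=2 j=2: 3>2, j++
i=2 j=3: 3<6, i++
i=3 j=3: 5<6, i++
i=4 j=3: 7>6, j++
i=4 j=4: 7<8, i++
i=5 j=4: 12>8, j++
i=5 j=5: 12>10, j++
i=5 j=6: 12<13, i++
i=6 j=6: 18>13, j++
i=6 j=7: 18==18 emit, i++,j++
i=7 j=8: 21>19, j++
i=7 j=9: 21>20, j++
i=7 j=10: 21==21 emit, i++,j++
i=8 j=11: 22<29, i++

intersection = [18, 21]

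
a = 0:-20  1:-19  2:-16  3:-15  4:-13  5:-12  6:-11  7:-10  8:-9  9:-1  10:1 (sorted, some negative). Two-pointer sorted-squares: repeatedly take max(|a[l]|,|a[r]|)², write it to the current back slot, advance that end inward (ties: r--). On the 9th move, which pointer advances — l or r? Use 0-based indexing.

l

[0,10] |-20|>|1| out[10]=400 → l++
[1,10] |-19|>|1| out[9]=361 → l++
[2,10] |-16|>|1| out[8]=256 → l++
[3,10] |-15|>|1| out[7]=225 → l++
[4,10] |-13|>|1| out[6]=169 → l++
[5,10] |-12|>|1| out[5]=144 → l++
[6,10] |-11|>|1| out[4]=121 → l++
[7,10] |-10|>|1| out[3]=100 → l++
[8,10] |-9|>|1| out[2]=81 → l++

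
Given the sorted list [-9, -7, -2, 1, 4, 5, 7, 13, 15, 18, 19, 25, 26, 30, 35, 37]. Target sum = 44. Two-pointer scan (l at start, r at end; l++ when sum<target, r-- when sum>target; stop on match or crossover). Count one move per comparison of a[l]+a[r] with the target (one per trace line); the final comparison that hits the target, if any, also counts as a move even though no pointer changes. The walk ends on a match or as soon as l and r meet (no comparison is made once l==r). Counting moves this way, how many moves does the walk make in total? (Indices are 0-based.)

[0,15] -9+37=28 <44 → l++
[1,15] -7+37=30 <44 → l++
[2,15] -2+37=35 <44 → l++
[3,15] 1+37=38 <44 → l++
[4,15] 4+37=41 <44 → l++
[5,15] 5+37=42 <44 → l++
[6,15] 7+37=44 → found

7 moves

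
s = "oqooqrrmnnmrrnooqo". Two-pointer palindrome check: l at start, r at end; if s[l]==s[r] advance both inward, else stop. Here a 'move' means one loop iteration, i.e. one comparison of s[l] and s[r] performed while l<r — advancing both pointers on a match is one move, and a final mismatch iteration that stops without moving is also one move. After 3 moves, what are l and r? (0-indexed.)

[0,17] 'o'=='o' → l++,r--
[1,16] 'q'=='q' → l++,r--
[2,15] 'o'=='o' → l++,r--

l=3, r=14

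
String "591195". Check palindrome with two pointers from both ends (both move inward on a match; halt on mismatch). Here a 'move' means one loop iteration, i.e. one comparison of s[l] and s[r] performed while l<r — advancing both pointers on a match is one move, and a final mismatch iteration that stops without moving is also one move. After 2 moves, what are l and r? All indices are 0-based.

l=2, r=3

[0,5] '5'=='5' → l++,r--
[1,4] '9'=='9' → l++,r--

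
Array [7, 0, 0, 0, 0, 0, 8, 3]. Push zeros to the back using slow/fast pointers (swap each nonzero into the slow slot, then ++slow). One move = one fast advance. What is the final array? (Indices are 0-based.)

(s=0,f=0) a[fast]=7≠0 swap→a[0]=7 → slow++,fast++
(s=1,f=1) a[fast]=0 → fast++
(s=1,f=2) a[fast]=0 → fast++
(s=1,f=3) a[fast]=0 → fast++
(s=1,f=4) a[fast]=0 → fast++
(s=1,f=5) a[fast]=0 → fast++
(s=1,f=6) a[fast]=8≠0 swap→a[1]=8 → slow++,fast++
(s=2,f=7) a[fast]=3≠0 swap→a[2]=3 → slow++,fast++

[7, 8, 3, 0, 0, 0, 0, 0]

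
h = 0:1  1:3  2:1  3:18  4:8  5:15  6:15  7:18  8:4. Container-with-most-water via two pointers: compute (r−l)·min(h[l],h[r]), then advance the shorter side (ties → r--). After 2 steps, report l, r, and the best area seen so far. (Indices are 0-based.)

l=0 r=8: min(1,4)*8=8 best=8 *, l++
l=1 r=8: min(3,4)*7=21 best=21 *, l++

l=2, r=8, best area=21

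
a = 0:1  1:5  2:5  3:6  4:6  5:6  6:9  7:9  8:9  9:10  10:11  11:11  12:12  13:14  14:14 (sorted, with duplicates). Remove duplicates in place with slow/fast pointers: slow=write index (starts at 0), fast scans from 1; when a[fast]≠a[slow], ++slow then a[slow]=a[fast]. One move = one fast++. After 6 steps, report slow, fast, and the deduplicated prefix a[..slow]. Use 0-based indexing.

slow=0 fast=1: a[fast]=5≠a[slow]=1 write a[1]=5, slow++,fast++
slow=1 fast=2: a[fast]=5=a[slow] dup, fast++
slow=1 fast=3: a[fast]=6≠a[slow]=5 write a[2]=6, slow++,fast++
slow=2 fast=4: a[fast]=6=a[slow] dup, fast++
slow=2 fast=5: a[fast]=6=a[slow] dup, fast++
slow=2 fast=6: a[fast]=9≠a[slow]=6 write a[3]=9, slow++,fast++

slow=3, fast=7, prefix=[1, 5, 6, 9]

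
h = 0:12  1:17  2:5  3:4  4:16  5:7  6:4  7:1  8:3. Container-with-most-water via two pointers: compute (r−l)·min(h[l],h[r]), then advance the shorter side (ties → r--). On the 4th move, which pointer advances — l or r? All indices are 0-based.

[0,8] min(12,3)*8=24 best=24 * → r--
[0,7] min(12,1)*7=7 best=24 → r--
[0,6] min(12,4)*6=24 best=24 → r--
[0,5] min(12,7)*5=35 best=35 * → r--

r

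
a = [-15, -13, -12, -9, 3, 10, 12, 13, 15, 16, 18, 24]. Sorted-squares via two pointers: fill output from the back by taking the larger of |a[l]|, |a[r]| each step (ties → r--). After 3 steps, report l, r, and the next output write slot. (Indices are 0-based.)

[0,11] |-15|<=|24| out[11]=576 → r--
[0,10] |-15|<=|18| out[10]=324 → r--
[0,9] |-15|<=|16| out[9]=256 → r--

l=0, r=8, next write slot=8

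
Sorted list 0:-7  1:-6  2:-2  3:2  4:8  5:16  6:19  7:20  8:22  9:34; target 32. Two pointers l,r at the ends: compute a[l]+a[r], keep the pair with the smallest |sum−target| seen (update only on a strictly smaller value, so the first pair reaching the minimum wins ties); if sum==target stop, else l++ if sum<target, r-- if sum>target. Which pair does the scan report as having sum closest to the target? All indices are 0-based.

[0,9] -7+34=27 d=5 * → l++
[1,9] -6+34=28 d=4 * → l++
[2,9] -2+34=32 d=0 * → stop

pair (-2, 34) with sum 32 (|Δ|=0)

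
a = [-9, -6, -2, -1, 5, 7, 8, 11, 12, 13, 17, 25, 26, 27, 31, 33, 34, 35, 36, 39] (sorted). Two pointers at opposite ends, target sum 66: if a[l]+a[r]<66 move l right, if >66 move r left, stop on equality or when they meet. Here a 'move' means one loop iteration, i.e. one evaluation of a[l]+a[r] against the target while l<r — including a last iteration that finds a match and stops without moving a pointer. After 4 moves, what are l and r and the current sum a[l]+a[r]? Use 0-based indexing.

[0,19] -9+39=30 <66 → l++
[1,19] -6+39=33 <66 → l++
[2,19] -2+39=37 <66 → l++
[3,19] -1+39=38 <66 → l++

l=4, r=19, sum=44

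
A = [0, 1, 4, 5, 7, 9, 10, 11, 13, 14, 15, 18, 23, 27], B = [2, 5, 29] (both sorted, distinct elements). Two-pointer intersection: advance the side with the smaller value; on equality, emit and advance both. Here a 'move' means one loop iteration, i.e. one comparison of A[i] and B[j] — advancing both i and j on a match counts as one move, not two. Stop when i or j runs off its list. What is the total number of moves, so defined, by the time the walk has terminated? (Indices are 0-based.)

i=0 j=0: 0<2, i++
i=1 j=0: 1<2, i++
i=2 j=0: 4>2, j++
i=2 j=1: 4<5, i++
i=3 j=1: 5==5 emit, i++,j++
i=4 j=2: 7<29, i++
i=5 j=2: 9<29, i++
i=6 j=2: 10<29, i++
i=7 j=2: 11<29, i++
i=8 j=2: 13<29, i++
i=9 j=2: 14<29, i++
i=10 j=2: 15<29, i++
i=11 j=2: 18<29, i++
i=12 j=2: 23<29, i++
i=13 j=2: 27<29, i++

15 moves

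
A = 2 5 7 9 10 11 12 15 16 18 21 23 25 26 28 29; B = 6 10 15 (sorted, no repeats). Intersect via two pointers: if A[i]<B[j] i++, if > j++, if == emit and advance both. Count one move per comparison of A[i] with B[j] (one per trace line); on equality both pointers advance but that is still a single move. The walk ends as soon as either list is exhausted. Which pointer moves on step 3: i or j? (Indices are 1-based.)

j

[i=1,j=1] 2<6 → i++
[i=2,j=1] 5<6 → i++
[i=3,j=1] 7>6 → j++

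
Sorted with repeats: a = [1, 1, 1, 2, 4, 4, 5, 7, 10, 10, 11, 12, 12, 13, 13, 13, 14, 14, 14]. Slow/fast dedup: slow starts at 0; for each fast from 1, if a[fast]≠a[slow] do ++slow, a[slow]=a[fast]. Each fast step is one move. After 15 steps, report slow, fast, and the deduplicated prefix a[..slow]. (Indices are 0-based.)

(s=0,f=1) a[fast]=1=a[slow] dup → fast++
(s=0,f=2) a[fast]=1=a[slow] dup → fast++
(s=0,f=3) a[fast]=2≠a[slow]=1 write a[1]=2 → slow++,fast++
(s=1,f=4) a[fast]=4≠a[slow]=2 write a[2]=4 → slow++,fast++
(s=2,f=5) a[fast]=4=a[slow] dup → fast++
(s=2,f=6) a[fast]=5≠a[slow]=4 write a[3]=5 → slow++,fast++
(s=3,f=7) a[fast]=7≠a[slow]=5 write a[4]=7 → slow++,fast++
(s=4,f=8) a[fast]=10≠a[slow]=7 write a[5]=10 → slow++,fast++
(s=5,f=9) a[fast]=10=a[slow] dup → fast++
(s=5,f=10) a[fast]=11≠a[slow]=10 write a[6]=11 → slow++,fast++
(s=6,f=11) a[fast]=12≠a[slow]=11 write a[7]=12 → slow++,fast++
(s=7,f=12) a[fast]=12=a[slow] dup → fast++
(s=7,f=13) a[fast]=13≠a[slow]=12 write a[8]=13 → slow++,fast++
(s=8,f=14) a[fast]=13=a[slow] dup → fast++
(s=8,f=15) a[fast]=13=a[slow] dup → fast++

slow=8, fast=16, prefix=[1, 2, 4, 5, 7, 10, 11, 12, 13]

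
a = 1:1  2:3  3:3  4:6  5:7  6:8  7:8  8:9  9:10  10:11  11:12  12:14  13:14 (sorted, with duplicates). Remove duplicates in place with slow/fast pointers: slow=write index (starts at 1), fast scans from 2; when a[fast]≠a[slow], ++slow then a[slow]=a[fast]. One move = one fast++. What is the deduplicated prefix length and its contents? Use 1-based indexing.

length 10; prefix = [1, 3, 6, 7, 8, 9, 10, 11, 12, 14]

(s=1,f=2) a[fast]=3≠a[slow]=1 write a[2]=3 → slow++,fast++
(s=2,f=3) a[fast]=3=a[slow] dup → fast++
(s=2,f=4) a[fast]=6≠a[slow]=3 write a[3]=6 → slow++,fast++
(s=3,f=5) a[fast]=7≠a[slow]=6 write a[4]=7 → slow++,fast++
(s=4,f=6) a[fast]=8≠a[slow]=7 write a[5]=8 → slow++,fast++
(s=5,f=7) a[fast]=8=a[slow] dup → fast++
(s=5,f=8) a[fast]=9≠a[slow]=8 write a[6]=9 → slow++,fast++
(s=6,f=9) a[fast]=10≠a[slow]=9 write a[7]=10 → slow++,fast++
(s=7,f=10) a[fast]=11≠a[slow]=10 write a[8]=11 → slow++,fast++
(s=8,f=11) a[fast]=12≠a[slow]=11 write a[9]=12 → slow++,fast++
(s=9,f=12) a[fast]=14≠a[slow]=12 write a[10]=14 → slow++,fast++
(s=10,f=13) a[fast]=14=a[slow] dup → fast++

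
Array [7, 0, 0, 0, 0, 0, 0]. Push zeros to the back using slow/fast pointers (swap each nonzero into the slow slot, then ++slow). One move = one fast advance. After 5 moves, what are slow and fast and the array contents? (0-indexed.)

slow=0 fast=0: a[fast]=7≠0 swap→a[0]=7, slow++,fast++
slow=1 fast=1: a[fast]=0, fast++
slow=1 fast=2: a[fast]=0, fast++
slow=1 fast=3: a[fast]=0, fast++
slow=1 fast=4: a[fast]=0, fast++

slow=1, fast=5, a=[7, 0, 0, 0, 0, 0, 0]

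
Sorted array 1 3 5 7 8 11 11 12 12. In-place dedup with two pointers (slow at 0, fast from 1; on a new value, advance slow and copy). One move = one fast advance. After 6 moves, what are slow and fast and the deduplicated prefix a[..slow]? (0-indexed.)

slow=0 fast=1: a[fast]=3≠a[slow]=1 write a[1]=3, slow++,fast++
slow=1 fast=2: a[fast]=5≠a[slow]=3 write a[2]=5, slow++,fast++
slow=2 fast=3: a[fast]=7≠a[slow]=5 write a[3]=7, slow++,fast++
slow=3 fast=4: a[fast]=8≠a[slow]=7 write a[4]=8, slow++,fast++
slow=4 fast=5: a[fast]=11≠a[slow]=8 write a[5]=11, slow++,fast++
slow=5 fast=6: a[fast]=11=a[slow] dup, fast++

slow=5, fast=7, prefix=[1, 3, 5, 7, 8, 11]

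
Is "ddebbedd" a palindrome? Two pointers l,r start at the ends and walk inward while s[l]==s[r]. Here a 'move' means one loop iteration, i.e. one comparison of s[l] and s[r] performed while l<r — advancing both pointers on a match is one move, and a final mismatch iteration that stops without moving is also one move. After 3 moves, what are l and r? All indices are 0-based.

[0,7] 'd'=='d' → l++,r--
[1,6] 'd'=='d' → l++,r--
[2,5] 'e'=='e' → l++,r--

l=3, r=4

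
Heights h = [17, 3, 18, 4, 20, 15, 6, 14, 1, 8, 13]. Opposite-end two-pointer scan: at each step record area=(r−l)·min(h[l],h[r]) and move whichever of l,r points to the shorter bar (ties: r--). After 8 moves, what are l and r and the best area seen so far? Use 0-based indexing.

l=2, r=4, best area=130

[0,10] min(17,13)*10=130 best=130 * → r--
[0,9] min(17,8)*9=72 best=130 → r--
[0,8] min(17,1)*8=8 best=130 → r--
[0,7] min(17,14)*7=98 best=130 → r--
[0,6] min(17,6)*6=36 best=130 → r--
[0,5] min(17,15)*5=75 best=130 → r--
[0,4] min(17,20)*4=68 best=130 → l++
[1,4] min(3,20)*3=9 best=130 → l++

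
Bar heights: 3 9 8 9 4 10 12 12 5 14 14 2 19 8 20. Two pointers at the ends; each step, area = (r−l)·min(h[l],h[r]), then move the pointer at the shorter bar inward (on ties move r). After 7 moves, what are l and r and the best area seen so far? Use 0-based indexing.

l=0 r=14: min(3,20)*14=42 best=42 *, l++
l=1 r=14: min(9,20)*13=117 best=117 *, l++
l=2 r=14: min(8,20)*12=96 best=117, l++
l=3 r=14: min(9,20)*11=99 best=117, l++
l=4 r=14: min(4,20)*10=40 best=117, l++
l=5 r=14: min(10,20)*9=90 best=117, l++
l=6 r=14: min(12,20)*8=96 best=117, l++

l=7, r=14, best area=117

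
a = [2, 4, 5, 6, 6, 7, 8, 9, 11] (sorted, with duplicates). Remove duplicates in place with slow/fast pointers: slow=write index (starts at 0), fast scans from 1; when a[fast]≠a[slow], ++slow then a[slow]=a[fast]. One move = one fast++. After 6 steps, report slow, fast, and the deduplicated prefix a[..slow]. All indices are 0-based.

slow=5, fast=7, prefix=[2, 4, 5, 6, 7, 8]

(s=0,f=1) a[fast]=4≠a[slow]=2 write a[1]=4 → slow++,fast++
(s=1,f=2) a[fast]=5≠a[slow]=4 write a[2]=5 → slow++,fast++
(s=2,f=3) a[fast]=6≠a[slow]=5 write a[3]=6 → slow++,fast++
(s=3,f=4) a[fast]=6=a[slow] dup → fast++
(s=3,f=5) a[fast]=7≠a[slow]=6 write a[4]=7 → slow++,fast++
(s=4,f=6) a[fast]=8≠a[slow]=7 write a[5]=8 → slow++,fast++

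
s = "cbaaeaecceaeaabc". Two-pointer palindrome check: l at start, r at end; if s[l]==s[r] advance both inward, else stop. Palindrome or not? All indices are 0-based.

palindrome

l=0 r=15: 'c'=='c', l++,r--
l=1 r=14: 'b'=='b', l++,r--
l=2 r=13: 'a'=='a', l++,r--
l=3 r=12: 'a'=='a', l++,r--
l=4 r=11: 'e'=='e', l++,r--
l=5 r=10: 'a'=='a', l++,r--
l=6 r=9: 'e'=='e', l++,r--
l=7 r=8: 'c'=='c', l++,r--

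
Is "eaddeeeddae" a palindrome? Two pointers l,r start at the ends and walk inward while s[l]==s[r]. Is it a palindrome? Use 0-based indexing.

palindrome

l=0 r=10: 'e'=='e', l++,r--
l=1 r=9: 'a'=='a', l++,r--
l=2 r=8: 'd'=='d', l++,r--
l=3 r=7: 'd'=='d', l++,r--
l=4 r=6: 'e'=='e', l++,r--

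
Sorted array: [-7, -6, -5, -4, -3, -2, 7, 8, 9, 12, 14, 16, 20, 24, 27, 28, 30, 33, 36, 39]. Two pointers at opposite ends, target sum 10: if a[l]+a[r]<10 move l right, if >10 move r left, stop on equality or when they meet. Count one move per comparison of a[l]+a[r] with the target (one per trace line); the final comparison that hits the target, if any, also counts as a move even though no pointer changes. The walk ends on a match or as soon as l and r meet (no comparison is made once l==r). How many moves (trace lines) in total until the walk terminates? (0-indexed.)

10 moves

[0,19] -7+39=32 >10 → r--
[0,18] -7+36=29 >10 → r--
[0,17] -7+33=26 >10 → r--
[0,16] -7+30=23 >10 → r--
[0,15] -7+28=21 >10 → r--
[0,14] -7+27=20 >10 → r--
[0,13] -7+24=17 >10 → r--
[0,12] -7+20=13 >10 → r--
[0,11] -7+16=9 <10 → l++
[1,11] -6+16=10 → found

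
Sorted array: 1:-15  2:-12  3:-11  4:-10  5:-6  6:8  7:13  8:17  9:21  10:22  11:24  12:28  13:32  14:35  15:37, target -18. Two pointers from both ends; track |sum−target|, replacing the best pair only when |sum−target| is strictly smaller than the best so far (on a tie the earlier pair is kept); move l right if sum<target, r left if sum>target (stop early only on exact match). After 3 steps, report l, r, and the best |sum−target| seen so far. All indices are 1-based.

l=1 r=15: -15+37=22 d=40 *, r--
l=1 r=14: -15+35=20 d=38 *, r--
l=1 r=13: -15+32=17 d=35 *, r--

l=1, r=12, best |Δ|=35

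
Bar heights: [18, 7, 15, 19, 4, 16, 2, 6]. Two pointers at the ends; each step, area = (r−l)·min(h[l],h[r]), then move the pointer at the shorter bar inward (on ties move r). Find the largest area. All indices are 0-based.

[0,7] min(18,6)*7=42 best=42 * → r--
[0,6] min(18,2)*6=12 best=42 → r--
[0,5] min(18,16)*5=80 best=80 * → r--
[0,4] min(18,4)*4=16 best=80 → r--
[0,3] min(18,19)*3=54 best=80 → l++
[1,3] min(7,19)*2=14 best=80 → l++
[2,3] min(15,19)*1=15 best=80 → l++

max area = 80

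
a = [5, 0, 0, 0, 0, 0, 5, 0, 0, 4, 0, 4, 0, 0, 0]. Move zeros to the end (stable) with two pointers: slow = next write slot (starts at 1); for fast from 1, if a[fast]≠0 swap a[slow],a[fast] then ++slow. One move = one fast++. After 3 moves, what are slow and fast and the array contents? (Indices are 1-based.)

slow=2, fast=4, a=[5, 0, 0, 0, 0, 0, 5, 0, 0, 4, 0, 4, 0, 0, 0]

(s=1,f=1) a[fast]=5≠0 swap→a[1]=5 → slow++,fast++
(s=2,f=2) a[fast]=0 → fast++
(s=2,f=3) a[fast]=0 → fast++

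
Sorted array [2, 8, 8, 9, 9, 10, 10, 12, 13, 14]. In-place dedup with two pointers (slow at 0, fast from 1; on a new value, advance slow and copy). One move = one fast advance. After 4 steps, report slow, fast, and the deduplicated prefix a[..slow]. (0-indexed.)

slow=0 fast=1: a[fast]=8≠a[slow]=2 write a[1]=8, slow++,fast++
slow=1 fast=2: a[fast]=8=a[slow] dup, fast++
slow=1 fast=3: a[fast]=9≠a[slow]=8 write a[2]=9, slow++,fast++
slow=2 fast=4: a[fast]=9=a[slow] dup, fast++

slow=2, fast=5, prefix=[2, 8, 9]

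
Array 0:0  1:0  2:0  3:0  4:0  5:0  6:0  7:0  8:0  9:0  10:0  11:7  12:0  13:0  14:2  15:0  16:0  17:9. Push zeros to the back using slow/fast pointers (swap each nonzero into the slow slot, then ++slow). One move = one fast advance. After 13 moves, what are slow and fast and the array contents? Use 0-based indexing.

slow=1, fast=13, a=[7, 0, 0, 0, 0, 0, 0, 0, 0, 0, 0, 0, 0, 0, 2, 0, 0, 9]

slow=0 fast=0: a[fast]=0, fast++
slow=0 fast=1: a[fast]=0, fast++
slow=0 fast=2: a[fast]=0, fast++
slow=0 fast=3: a[fast]=0, fast++
slow=0 fast=4: a[fast]=0, fast++
slow=0 fast=5: a[fast]=0, fast++
slow=0 fast=6: a[fast]=0, fast++
slow=0 fast=7: a[fast]=0, fast++
slow=0 fast=8: a[fast]=0, fast++
slow=0 fast=9: a[fast]=0, fast++
slow=0 fast=10: a[fast]=0, fast++
slow=0 fast=11: a[fast]=7≠0 swap→a[0]=7, slow++,fast++
slow=1 fast=12: a[fast]=0, fast++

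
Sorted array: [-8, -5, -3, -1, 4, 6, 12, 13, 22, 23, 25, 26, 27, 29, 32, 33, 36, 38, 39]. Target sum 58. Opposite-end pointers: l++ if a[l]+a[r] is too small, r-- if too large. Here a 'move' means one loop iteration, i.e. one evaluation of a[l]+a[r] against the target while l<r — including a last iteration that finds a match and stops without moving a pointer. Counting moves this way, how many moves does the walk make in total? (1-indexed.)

11 moves

[1,19] -8+39=31 <58 → l++
[2,19] -5+39=34 <58 → l++
[3,19] -3+39=36 <58 → l++
[4,19] -1+39=38 <58 → l++
[5,19] 4+39=43 <58 → l++
[6,19] 6+39=45 <58 → l++
[7,19] 12+39=51 <58 → l++
[8,19] 13+39=52 <58 → l++
[9,19] 22+39=61 >58 → r--
[9,18] 22+38=60 >58 → r--
[9,17] 22+36=58 → found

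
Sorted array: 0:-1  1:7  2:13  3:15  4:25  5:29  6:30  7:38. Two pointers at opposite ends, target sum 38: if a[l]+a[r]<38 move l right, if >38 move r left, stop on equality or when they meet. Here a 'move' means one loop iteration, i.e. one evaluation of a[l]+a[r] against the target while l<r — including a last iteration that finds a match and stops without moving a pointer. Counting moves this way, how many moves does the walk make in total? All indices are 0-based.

6 moves

[0,7] -1+38=37 <38 → l++
[1,7] 7+38=45 >38 → r--
[1,6] 7+30=37 <38 → l++
[2,6] 13+30=43 >38 → r--
[2,5] 13+29=42 >38 → r--
[2,4] 13+25=38 → found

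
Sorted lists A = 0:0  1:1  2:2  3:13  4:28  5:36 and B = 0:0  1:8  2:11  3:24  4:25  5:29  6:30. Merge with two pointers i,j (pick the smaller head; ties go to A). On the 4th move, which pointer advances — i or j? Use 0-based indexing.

i

[i=0,j=0] A[i]=0<=B[j]=0 take 0 → i++
[i=1,j=0] A[i]=1>B[j]=0 take 0 → j++
[i=1,j=1] A[i]=1<=B[j]=8 take 1 → i++
[i=2,j=1] A[i]=2<=B[j]=8 take 2 → i++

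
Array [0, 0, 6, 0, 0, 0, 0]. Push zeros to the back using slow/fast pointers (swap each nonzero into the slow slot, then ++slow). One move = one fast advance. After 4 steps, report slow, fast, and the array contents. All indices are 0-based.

slow=1, fast=4, a=[6, 0, 0, 0, 0, 0, 0]

(s=0,f=0) a[fast]=0 → fast++
(s=0,f=1) a[fast]=0 → fast++
(s=0,f=2) a[fast]=6≠0 swap→a[0]=6 → slow++,fast++
(s=1,f=3) a[fast]=0 → fast++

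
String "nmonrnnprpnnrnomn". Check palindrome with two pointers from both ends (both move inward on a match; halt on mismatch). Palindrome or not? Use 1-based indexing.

palindrome

l=1 r=17: 'n'=='n', l++,r--
l=2 r=16: 'm'=='m', l++,r--
l=3 r=15: 'o'=='o', l++,r--
l=4 r=14: 'n'=='n', l++,r--
l=5 r=13: 'r'=='r', l++,r--
l=6 r=12: 'n'=='n', l++,r--
l=7 r=11: 'n'=='n', l++,r--
l=8 r=10: 'p'=='p', l++,r--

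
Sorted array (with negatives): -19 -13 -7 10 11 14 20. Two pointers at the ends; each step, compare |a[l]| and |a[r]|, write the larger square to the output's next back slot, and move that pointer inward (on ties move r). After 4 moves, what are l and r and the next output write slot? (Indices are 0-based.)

[0,6] |-19|<=|20| out[6]=400 → r--
[0,5] |-19|>|14| out[5]=361 → l++
[1,5] |-13|<=|14| out[4]=196 → r--
[1,4] |-13|>|11| out[3]=169 → l++

l=2, r=4, next write slot=2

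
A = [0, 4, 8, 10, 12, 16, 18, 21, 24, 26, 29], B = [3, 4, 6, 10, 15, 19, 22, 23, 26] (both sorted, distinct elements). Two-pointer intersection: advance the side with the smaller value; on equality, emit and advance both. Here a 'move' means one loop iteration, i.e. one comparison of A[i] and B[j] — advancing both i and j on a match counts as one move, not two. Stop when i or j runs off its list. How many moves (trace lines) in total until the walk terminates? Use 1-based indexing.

i=1 j=1: 0<3, i++
i=2 j=1: 4>3, j++
i=2 j=2: 4==4 emit, i++,j++
i=3 j=3: 8>6, j++
i=3 j=4: 8<10, i++
i=4 j=4: 10==10 emit, i++,j++
i=5 j=5: 12<15, i++
i=6 j=5: 16>15, j++
i=6 j=6: 16<19, i++
i=7 j=6: 18<19, i++
i=8 j=6: 21>19, j++
i=8 j=7: 21<22, i++
i=9 j=7: 24>22, j++
i=9 j=8: 24>23, j++
i=9 j=9: 24<26, i++
i=10 j=9: 26==26 emit, i++,j++

16 moves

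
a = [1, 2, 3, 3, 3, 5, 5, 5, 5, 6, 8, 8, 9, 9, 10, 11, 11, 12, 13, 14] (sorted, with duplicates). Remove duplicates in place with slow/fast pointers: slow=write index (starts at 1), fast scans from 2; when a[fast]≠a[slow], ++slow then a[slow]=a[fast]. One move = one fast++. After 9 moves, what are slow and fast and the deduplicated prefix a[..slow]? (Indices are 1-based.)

(s=1,f=2) a[fast]=2≠a[slow]=1 write a[2]=2 → slow++,fast++
(s=2,f=3) a[fast]=3≠a[slow]=2 write a[3]=3 → slow++,fast++
(s=3,f=4) a[fast]=3=a[slow] dup → fast++
(s=3,f=5) a[fast]=3=a[slow] dup → fast++
(s=3,f=6) a[fast]=5≠a[slow]=3 write a[4]=5 → slow++,fast++
(s=4,f=7) a[fast]=5=a[slow] dup → fast++
(s=4,f=8) a[fast]=5=a[slow] dup → fast++
(s=4,f=9) a[fast]=5=a[slow] dup → fast++
(s=4,f=10) a[fast]=6≠a[slow]=5 write a[5]=6 → slow++,fast++

slow=5, fast=11, prefix=[1, 2, 3, 5, 6]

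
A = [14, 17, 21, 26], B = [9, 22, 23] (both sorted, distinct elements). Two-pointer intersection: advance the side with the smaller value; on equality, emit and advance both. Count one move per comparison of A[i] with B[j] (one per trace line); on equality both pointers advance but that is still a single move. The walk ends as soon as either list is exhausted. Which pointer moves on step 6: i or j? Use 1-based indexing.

[i=1,j=1] 14>9 → j++
[i=1,j=2] 14<22 → i++
[i=2,j=2] 17<22 → i++
[i=3,j=2] 21<22 → i++
[i=4,j=2] 26>22 → j++
[i=4,j=3] 26>23 → j++

j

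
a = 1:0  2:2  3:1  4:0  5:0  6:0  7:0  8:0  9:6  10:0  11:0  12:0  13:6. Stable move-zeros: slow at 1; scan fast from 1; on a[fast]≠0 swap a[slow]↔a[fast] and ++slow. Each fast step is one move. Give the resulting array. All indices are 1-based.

(s=1,f=1) a[fast]=0 → fast++
(s=1,f=2) a[fast]=2≠0 swap→a[1]=2 → slow++,fast++
(s=2,f=3) a[fast]=1≠0 swap→a[2]=1 → slow++,fast++
(s=3,f=4) a[fast]=0 → fast++
(s=3,f=5) a[fast]=0 → fast++
(s=3,f=6) a[fast]=0 → fast++
(s=3,f=7) a[fast]=0 → fast++
(s=3,f=8) a[fast]=0 → fast++
(s=3,f=9) a[fast]=6≠0 swap→a[3]=6 → slow++,fast++
(s=4,f=10) a[fast]=0 → fast++
(s=4,f=11) a[fast]=0 → fast++
(s=4,f=12) a[fast]=0 → fast++
(s=4,f=13) a[fast]=6≠0 swap→a[4]=6 → slow++,fast++

[2, 1, 6, 6, 0, 0, 0, 0, 0, 0, 0, 0, 0]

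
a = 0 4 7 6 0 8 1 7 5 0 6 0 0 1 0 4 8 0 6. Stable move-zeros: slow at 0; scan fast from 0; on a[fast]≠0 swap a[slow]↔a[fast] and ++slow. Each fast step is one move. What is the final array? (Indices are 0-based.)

[4, 7, 6, 8, 1, 7, 5, 6, 1, 4, 8, 6, 0, 0, 0, 0, 0, 0, 0]

(s=0,f=0) a[fast]=0 → fast++
(s=0,f=1) a[fast]=4≠0 swap→a[0]=4 → slow++,fast++
(s=1,f=2) a[fast]=7≠0 swap→a[1]=7 → slow++,fast++
(s=2,f=3) a[fast]=6≠0 swap→a[2]=6 → slow++,fast++
(s=3,f=4) a[fast]=0 → fast++
(s=3,f=5) a[fast]=8≠0 swap→a[3]=8 → slow++,fast++
(s=4,f=6) a[fast]=1≠0 swap→a[4]=1 → slow++,fast++
(s=5,f=7) a[fast]=7≠0 swap→a[5]=7 → slow++,fast++
(s=6,f=8) a[fast]=5≠0 swap→a[6]=5 → slow++,fast++
(s=7,f=9) a[fast]=0 → fast++
(s=7,f=10) a[fast]=6≠0 swap→a[7]=6 → slow++,fast++
(s=8,f=11) a[fast]=0 → fast++
(s=8,f=12) a[fast]=0 → fast++
(s=8,f=13) a[fast]=1≠0 swap→a[8]=1 → slow++,fast++
(s=9,f=14) a[fast]=0 → fast++
(s=9,f=15) a[fast]=4≠0 swap→a[9]=4 → slow++,fast++
(s=10,f=16) a[fast]=8≠0 swap→a[10]=8 → slow++,fast++
(s=11,f=17) a[fast]=0 → fast++
(s=11,f=18) a[fast]=6≠0 swap→a[11]=6 → slow++,fast++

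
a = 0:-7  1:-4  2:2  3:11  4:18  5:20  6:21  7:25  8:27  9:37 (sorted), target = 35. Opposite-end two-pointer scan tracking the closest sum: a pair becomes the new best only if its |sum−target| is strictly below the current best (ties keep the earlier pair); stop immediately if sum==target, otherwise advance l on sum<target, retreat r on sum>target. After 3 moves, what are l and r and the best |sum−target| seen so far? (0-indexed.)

l=2, r=8, best |Δ|=2

l=0 r=9: -7+37=30 d=5 *, l++
l=1 r=9: -4+37=33 d=2 *, l++
l=2 r=9: 2+37=39 d=4, r--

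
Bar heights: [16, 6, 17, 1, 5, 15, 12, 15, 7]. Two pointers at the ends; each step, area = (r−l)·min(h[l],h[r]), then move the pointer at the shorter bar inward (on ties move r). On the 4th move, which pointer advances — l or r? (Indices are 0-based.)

[0,8] min(16,7)*8=56 best=56 * → r--
[0,7] min(16,15)*7=105 best=105 * → r--
[0,6] min(16,12)*6=72 best=105 → r--
[0,5] min(16,15)*5=75 best=105 → r--

r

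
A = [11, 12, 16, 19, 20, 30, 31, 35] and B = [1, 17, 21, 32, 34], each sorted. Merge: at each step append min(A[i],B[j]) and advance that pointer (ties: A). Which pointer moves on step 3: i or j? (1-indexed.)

i

i=1 j=1: A[i]=11>B[j]=1 take 1, j++
i=1 j=2: A[i]=11<=B[j]=17 take 11, i++
i=2 j=2: A[i]=12<=B[j]=17 take 12, i++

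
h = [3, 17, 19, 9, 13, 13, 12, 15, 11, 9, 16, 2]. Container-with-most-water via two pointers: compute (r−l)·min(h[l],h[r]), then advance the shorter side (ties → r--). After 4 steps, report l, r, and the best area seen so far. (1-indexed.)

[1,12] min(3,2)*11=22 best=22 * → r--
[1,11] min(3,16)*10=30 best=30 * → l++
[2,11] min(17,16)*9=144 best=144 * → r--
[2,10] min(17,9)*8=72 best=144 → r--

l=2, r=9, best area=144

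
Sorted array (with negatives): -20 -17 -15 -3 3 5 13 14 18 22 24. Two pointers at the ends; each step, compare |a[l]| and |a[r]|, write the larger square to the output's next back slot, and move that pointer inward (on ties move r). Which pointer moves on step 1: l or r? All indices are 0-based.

l=0 r=10: |-20|<=|24| out[10]=576, r--

r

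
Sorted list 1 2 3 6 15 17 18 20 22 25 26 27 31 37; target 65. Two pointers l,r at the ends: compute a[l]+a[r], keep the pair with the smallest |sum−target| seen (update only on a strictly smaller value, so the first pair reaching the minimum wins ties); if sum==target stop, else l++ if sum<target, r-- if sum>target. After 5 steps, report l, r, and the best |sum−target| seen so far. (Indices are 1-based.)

l=6, r=14, best |Δ|=13

[1,14] 1+37=38 d=27 * → l++
[2,14] 2+37=39 d=26 * → l++
[3,14] 3+37=40 d=25 * → l++
[4,14] 6+37=43 d=22 * → l++
[5,14] 15+37=52 d=13 * → l++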